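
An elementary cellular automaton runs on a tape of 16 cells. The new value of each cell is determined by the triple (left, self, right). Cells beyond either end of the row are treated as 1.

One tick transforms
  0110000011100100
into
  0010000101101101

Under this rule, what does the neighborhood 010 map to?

At position 13 the neighborhood is 010; the next row has 1 there.

1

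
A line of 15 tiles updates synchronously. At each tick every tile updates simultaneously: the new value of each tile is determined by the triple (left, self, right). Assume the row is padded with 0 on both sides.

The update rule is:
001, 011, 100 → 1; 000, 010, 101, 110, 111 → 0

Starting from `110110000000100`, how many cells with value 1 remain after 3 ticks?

8

100101000001010
011000100010001
110101010101010
count of 1: 8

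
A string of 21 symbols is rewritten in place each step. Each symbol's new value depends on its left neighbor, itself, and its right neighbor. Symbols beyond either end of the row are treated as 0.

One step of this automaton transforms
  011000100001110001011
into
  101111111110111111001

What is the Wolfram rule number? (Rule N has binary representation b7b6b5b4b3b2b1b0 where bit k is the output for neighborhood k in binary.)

215

position 12: 111 → 1  (bit 7 = 1)
position 2: 110 → 1  (bit 6 = 1)
position 18: 101 → 0  (bit 5 = 0)
position 3: 100 → 1  (bit 4 = 1)
position 1: 011 → 0  (bit 3 = 0)
position 6: 010 → 1  (bit 2 = 1)
position 0: 001 → 1  (bit 1 = 1)
position 4: 000 → 1  (bit 0 = 1)
bits b7..b0 = 11010111 = 215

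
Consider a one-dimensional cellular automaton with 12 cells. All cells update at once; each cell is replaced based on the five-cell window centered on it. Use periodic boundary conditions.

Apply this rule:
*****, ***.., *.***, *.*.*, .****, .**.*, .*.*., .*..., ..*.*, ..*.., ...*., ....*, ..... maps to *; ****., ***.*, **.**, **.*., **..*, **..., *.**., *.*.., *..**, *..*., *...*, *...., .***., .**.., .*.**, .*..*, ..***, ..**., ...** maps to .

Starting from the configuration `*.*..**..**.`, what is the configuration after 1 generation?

**........*.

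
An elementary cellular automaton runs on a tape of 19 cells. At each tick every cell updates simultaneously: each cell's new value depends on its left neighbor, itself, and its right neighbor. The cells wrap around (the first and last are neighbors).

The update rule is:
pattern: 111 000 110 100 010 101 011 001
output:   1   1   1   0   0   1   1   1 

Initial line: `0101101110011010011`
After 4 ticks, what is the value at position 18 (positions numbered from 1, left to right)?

1

tick 1: 1011111110111100111
tick 2: 1111111111111101111
tick 3: 1111111111111111111
tick 4: 1111111111111111111
position 18 holds 1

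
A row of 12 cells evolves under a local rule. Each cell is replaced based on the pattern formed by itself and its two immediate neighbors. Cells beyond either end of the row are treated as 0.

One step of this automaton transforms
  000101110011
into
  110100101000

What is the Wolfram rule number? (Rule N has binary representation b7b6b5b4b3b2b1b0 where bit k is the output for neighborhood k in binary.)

position 6: 111 → 1  (bit 7 = 1)
position 7: 110 → 0  (bit 6 = 0)
position 4: 101 → 0  (bit 5 = 0)
position 8: 100 → 1  (bit 4 = 1)
position 5: 011 → 0  (bit 3 = 0)
position 3: 010 → 1  (bit 2 = 1)
position 2: 001 → 0  (bit 1 = 0)
position 0: 000 → 1  (bit 0 = 1)
bits b7..b0 = 10010101 = 149

149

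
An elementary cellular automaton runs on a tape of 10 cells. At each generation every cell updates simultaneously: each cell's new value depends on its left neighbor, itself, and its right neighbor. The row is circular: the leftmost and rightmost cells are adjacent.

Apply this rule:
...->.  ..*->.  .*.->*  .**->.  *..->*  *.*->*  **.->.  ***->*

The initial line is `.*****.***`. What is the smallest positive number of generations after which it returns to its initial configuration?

*.***.*.*.
**.*.*****
*.***.****
.*.*.*.***
*******.*.
.*****.***

6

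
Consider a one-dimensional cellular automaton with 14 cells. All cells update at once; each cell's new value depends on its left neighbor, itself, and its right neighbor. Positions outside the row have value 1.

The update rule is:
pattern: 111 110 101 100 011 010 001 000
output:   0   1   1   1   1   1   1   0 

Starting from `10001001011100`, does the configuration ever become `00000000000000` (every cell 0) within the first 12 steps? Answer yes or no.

yes

11011111110111
01110000011100
11011000110111
01111101111100
11000111000111
01101101101100
11111111111111
00000000000000
all cells are 0 at step 8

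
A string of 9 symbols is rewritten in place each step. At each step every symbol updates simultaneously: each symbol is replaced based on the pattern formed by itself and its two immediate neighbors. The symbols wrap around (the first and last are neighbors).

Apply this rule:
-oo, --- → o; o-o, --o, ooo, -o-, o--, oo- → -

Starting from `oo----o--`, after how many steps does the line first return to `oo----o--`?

3

o--oo----
---o--oo-
oo----o--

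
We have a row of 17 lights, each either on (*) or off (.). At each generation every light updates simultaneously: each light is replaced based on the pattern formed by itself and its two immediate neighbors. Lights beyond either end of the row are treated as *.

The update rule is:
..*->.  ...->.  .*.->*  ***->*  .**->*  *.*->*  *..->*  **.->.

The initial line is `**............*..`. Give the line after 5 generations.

*.*...........**.
.***..........*.*
***.*.........***
**.***........***
*.***.*.......***

*.***.*.......***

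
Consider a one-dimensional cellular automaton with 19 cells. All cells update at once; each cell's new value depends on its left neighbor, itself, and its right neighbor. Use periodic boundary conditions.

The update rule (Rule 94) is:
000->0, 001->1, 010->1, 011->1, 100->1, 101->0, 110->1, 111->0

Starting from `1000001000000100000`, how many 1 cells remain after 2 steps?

1100011100001110001
0110110110011011011
count of 1: 12

12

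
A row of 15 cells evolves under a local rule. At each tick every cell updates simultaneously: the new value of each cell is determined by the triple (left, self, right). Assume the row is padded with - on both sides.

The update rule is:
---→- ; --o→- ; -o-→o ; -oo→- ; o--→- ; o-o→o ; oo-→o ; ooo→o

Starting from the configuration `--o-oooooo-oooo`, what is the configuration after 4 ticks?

tick 1: --oo-oooooo-ooo
tick 2: ---oo-oooooo-oo
tick 3: ----oo-oooooo-o
tick 4: -----oo-ooooooo

-----oo-ooooooo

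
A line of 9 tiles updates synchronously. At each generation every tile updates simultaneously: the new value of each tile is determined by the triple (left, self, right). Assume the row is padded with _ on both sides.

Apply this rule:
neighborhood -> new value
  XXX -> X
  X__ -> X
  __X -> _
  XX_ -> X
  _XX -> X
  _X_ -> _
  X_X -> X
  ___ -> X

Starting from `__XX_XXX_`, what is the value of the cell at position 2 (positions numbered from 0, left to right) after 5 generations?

generation 1: X_XXXXXXX
generation 2: _XXXXXXXX
generation 3: _XXXXXXXX  (fixed point — unchanged through generation 5)
position 2 holds X

X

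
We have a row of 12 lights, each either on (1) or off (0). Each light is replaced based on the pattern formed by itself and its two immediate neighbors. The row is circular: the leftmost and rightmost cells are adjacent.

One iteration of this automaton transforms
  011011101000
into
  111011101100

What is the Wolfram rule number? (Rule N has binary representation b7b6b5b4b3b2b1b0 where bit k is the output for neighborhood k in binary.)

position 5: 111 → 1  (bit 7 = 1)
position 2: 110 → 1  (bit 6 = 1)
position 3: 101 → 0  (bit 5 = 0)
position 9: 100 → 1  (bit 4 = 1)
position 1: 011 → 1  (bit 3 = 1)
position 8: 010 → 1  (bit 2 = 1)
position 0: 001 → 1  (bit 1 = 1)
position 10: 000 → 0  (bit 0 = 0)
bits b7..b0 = 11011110 = 222

222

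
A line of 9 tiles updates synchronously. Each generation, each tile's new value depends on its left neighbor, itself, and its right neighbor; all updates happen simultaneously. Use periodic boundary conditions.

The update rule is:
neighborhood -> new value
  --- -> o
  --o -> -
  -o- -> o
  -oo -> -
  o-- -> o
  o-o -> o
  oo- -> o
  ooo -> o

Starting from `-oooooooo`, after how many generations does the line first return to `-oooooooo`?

9

o-ooooooo
oo-oooooo
ooo-ooooo
oooo-oooo
ooooo-ooo
oooooo-oo
ooooooo-o
oooooooo-
-oooooooo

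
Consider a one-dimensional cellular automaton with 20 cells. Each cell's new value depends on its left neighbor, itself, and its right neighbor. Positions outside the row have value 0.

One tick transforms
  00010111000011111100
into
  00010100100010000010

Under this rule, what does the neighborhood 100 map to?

1

At position 8 the neighborhood is 100; the next row has 1 there.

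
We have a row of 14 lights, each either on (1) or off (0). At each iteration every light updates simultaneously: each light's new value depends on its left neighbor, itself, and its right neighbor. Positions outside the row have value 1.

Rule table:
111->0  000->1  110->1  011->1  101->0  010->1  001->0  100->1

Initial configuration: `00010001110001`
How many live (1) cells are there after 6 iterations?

7

iteration 1: 11011101011101
iteration 2: 01010101010101
iteration 3: 01010101010101  (fixed point — unchanged through iteration 6)
count of 1: 7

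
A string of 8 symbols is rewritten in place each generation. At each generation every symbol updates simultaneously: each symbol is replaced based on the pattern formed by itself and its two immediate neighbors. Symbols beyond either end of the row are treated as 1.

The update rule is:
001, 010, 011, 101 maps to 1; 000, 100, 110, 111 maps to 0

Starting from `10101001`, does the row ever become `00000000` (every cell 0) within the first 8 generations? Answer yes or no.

no

01111011
11000110
00001101
00011011
00110110
01101101
11011011
00110110
generation 8 is 00110110, still not uniform 0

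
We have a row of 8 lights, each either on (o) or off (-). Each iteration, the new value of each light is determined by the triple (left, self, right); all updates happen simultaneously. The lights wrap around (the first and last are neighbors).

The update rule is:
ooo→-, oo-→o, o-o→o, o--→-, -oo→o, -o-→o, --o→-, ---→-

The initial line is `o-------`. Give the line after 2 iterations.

o-------

o-------  (fixed point — unchanged through iteration 2)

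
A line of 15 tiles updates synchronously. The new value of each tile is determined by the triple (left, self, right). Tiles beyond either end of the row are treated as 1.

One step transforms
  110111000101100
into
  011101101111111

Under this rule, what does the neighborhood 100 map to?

1

At position 6 the neighborhood is 100; the next row has 1 there.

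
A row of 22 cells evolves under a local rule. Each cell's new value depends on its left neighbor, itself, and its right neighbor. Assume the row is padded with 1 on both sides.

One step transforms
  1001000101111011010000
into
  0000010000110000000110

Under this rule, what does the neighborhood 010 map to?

0

At position 3 the neighborhood is 010; the next row has 0 there.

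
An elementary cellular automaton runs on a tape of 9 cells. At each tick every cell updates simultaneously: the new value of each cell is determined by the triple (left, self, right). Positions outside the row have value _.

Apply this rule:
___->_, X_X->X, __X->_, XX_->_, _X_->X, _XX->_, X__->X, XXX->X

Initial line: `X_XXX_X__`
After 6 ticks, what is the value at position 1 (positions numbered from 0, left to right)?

XX_X_XXX_
__XXX_X_X
___X_XXXX
___XX_XX_
_____X__X
_____XX_X
position 1 holds _

_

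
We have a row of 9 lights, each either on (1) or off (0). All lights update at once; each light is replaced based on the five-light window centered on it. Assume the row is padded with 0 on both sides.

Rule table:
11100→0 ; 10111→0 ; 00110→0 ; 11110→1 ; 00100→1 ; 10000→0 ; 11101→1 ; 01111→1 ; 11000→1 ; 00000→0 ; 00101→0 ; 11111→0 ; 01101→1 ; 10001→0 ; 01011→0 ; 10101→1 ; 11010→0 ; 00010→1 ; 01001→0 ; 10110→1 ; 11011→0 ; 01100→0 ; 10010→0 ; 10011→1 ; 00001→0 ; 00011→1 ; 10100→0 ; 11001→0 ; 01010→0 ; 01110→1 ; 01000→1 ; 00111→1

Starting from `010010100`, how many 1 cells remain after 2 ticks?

tick 1: 110000010
tick 2: 001000111
count of 1: 4

4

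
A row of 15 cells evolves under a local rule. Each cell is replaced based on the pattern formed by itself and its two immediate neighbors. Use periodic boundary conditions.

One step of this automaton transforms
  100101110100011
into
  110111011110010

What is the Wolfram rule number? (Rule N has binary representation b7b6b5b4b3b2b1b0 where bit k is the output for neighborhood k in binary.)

position 6: 111 → 0  (bit 7 = 0)
position 0: 110 → 1  (bit 6 = 1)
position 4: 101 → 1  (bit 5 = 1)
position 1: 100 → 1  (bit 4 = 1)
position 5: 011 → 1  (bit 3 = 1)
position 3: 010 → 1  (bit 2 = 1)
position 2: 001 → 0  (bit 1 = 0)
position 11: 000 → 0  (bit 0 = 0)
bits b7..b0 = 01111100 = 124

124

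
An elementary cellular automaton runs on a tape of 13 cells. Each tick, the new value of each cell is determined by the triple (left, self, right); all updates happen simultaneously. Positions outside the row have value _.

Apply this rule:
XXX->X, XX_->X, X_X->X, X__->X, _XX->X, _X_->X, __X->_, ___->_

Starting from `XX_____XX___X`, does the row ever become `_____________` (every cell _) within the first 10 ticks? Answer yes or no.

tick 1: XXX____XXX__X
tick 2: XXXX___XXXX_X
tick 3: XXXXX__XXXXXX
tick 4: XXXXXX_XXXXXX
tick 5: XXXXXXXXXXXXX
tick 6: XXXXXXXXXXXXX  (fixed point — unchanged through tick 10)
tick 10 is XXXXXXXXXXXXX, still not uniform _

no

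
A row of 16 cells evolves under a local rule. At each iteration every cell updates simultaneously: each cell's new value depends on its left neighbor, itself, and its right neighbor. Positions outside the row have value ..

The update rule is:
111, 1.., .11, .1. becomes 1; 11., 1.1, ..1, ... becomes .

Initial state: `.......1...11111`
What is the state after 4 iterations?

.......11..1111.
.......1.1.111.1
.......1.1.11..1
.......1.1.1.1.1

.......1.1.1.1.1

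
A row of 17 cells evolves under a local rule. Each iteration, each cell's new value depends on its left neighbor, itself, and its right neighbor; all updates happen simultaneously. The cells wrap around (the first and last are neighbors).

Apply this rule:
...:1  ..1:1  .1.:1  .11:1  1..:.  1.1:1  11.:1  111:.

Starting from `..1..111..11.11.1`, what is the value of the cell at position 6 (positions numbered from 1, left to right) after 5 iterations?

.11.11.1.11111111
1111111111......1
.........1.111111
.11111111111....1
11.........1.1111
position 6 holds .

.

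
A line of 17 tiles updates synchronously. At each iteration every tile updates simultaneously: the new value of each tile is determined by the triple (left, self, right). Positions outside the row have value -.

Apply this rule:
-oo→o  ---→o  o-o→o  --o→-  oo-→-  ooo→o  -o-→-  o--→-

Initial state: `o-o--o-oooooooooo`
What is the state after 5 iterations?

-o-ooooooooo--ooo

-o----oooooooooo-
---oo-ooooooooo--
oo-o-ooooooooo--o
o-o-ooooooooo----
-o-ooooooooo--ooo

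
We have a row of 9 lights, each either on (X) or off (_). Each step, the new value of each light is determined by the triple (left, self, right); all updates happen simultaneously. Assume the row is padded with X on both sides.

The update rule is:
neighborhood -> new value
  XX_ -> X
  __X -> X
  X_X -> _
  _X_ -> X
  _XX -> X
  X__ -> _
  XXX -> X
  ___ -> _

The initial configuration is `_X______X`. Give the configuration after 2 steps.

_X_____XX
_X____XXX

_X____XXX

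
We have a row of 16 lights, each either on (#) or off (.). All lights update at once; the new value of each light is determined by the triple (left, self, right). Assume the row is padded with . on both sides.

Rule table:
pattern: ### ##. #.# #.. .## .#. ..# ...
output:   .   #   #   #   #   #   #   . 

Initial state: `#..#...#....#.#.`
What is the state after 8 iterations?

#####.###..#####
#...###.####...#
##.##.###..##.##
#######.########
#.....###......#
##...##.##....##
###.#######..###
#.###.....####.#

#.###.....####.#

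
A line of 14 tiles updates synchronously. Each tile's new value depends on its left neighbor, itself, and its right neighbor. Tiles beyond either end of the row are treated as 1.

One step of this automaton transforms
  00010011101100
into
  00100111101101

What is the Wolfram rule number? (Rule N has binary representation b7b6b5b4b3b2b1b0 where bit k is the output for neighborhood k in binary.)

position 7: 111 → 1  (bit 7 = 1)
position 8: 110 → 1  (bit 6 = 1)
position 9: 101 → 0  (bit 5 = 0)
position 0: 100 → 0  (bit 4 = 0)
position 6: 011 → 1  (bit 3 = 1)
position 3: 010 → 0  (bit 2 = 0)
position 2: 001 → 1  (bit 1 = 1)
position 1: 000 → 0  (bit 0 = 0)
bits b7..b0 = 11001010 = 202

202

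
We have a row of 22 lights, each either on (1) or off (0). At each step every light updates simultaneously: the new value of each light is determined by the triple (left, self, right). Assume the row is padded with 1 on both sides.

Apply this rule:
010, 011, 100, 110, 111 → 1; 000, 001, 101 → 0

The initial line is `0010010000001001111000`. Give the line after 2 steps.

1011011100001101111110

1011011000001101111100
1011011100001101111110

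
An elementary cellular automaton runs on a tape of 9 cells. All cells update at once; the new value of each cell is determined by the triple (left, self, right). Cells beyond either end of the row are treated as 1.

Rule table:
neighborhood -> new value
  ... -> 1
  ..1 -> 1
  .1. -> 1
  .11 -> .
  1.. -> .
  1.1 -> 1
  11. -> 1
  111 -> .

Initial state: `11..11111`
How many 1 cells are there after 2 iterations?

.1.1.....
1111.1111
count of 1: 8

8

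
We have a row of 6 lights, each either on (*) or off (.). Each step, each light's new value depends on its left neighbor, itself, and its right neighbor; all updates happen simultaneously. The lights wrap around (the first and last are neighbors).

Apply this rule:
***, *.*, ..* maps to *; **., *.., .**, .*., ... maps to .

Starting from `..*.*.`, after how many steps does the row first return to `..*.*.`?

.*.*..
*.*...
.*...*
*...*.
...*.*
..*.*.

6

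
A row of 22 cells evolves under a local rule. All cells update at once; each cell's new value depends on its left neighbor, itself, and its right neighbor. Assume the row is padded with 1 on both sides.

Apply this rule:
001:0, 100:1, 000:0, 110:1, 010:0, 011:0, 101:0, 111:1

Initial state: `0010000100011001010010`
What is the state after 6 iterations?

1001000010001100001000
1100100001000110000100
1110010000100011000010
1111001000010001100000
1111100100001000110000
1111110010000100011000

1111110010000100011000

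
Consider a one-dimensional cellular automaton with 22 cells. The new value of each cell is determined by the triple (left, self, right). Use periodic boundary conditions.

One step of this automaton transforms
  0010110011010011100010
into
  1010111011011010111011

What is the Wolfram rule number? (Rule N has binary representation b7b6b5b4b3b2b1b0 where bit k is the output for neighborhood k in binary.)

position 15: 111 → 0  (bit 7 = 0)
position 5: 110 → 1  (bit 6 = 1)
position 3: 101 → 0  (bit 5 = 0)
position 6: 100 → 1  (bit 4 = 1)
position 4: 011 → 1  (bit 3 = 1)
position 2: 010 → 1  (bit 2 = 1)
position 1: 001 → 0  (bit 1 = 0)
position 0: 000 → 1  (bit 0 = 1)
bits b7..b0 = 01011101 = 93

93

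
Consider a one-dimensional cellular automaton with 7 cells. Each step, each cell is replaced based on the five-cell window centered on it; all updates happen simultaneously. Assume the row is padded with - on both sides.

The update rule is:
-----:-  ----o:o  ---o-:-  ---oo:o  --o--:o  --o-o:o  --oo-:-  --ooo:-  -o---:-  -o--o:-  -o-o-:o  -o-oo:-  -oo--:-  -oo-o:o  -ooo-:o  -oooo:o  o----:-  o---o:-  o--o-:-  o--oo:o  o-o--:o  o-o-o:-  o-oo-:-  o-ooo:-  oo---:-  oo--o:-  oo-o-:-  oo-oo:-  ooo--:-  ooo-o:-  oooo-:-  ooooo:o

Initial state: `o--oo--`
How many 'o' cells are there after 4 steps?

1

o-o----
ooo----
-o-----
-o-----
count of o: 1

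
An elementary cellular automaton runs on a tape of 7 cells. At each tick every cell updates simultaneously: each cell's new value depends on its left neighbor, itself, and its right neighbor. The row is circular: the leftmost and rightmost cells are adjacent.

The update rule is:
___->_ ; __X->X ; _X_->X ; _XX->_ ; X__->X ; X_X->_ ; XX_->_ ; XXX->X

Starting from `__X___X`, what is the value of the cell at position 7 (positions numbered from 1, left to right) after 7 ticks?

XXXX_XX
XXX___X
XX_X_X_
___X_X_
__XX_XX
XX_____
__X___X
position 7 holds X

X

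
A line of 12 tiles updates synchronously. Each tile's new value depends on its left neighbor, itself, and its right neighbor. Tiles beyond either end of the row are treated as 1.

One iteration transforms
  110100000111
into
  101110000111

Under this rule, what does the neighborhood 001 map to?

0

At position 8 the neighborhood is 001; the next row has 0 there.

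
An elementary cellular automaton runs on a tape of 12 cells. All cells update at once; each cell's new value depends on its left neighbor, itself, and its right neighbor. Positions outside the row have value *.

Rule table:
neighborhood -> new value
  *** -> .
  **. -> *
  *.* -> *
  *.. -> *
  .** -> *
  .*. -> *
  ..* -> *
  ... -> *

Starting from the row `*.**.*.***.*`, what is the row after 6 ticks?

.......***..

********.***
.......***..
********.***  (repeats tick 1; period 2)
tick 6: .......***..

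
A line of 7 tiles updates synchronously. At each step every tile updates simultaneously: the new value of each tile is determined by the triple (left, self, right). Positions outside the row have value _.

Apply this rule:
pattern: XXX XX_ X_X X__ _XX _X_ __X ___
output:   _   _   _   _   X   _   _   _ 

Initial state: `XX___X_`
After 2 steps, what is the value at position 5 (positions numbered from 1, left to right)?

X______
_______
position 5 holds _

_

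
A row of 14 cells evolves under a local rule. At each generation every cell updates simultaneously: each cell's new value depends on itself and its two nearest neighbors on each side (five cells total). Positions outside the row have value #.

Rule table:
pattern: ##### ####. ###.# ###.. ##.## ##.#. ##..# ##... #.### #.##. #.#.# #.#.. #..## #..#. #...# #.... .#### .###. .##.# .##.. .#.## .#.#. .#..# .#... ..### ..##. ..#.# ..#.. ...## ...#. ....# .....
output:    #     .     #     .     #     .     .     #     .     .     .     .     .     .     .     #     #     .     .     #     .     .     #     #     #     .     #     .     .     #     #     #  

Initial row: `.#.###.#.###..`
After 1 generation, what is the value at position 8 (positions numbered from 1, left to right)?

generation 1: .....#........
position 8 holds .

.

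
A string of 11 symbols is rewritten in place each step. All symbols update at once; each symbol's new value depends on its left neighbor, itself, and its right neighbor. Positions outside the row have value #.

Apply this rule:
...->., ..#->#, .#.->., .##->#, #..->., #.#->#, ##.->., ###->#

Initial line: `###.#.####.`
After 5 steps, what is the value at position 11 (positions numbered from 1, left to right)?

#

step 1: ##.#.####.#
step 2: #.#.####.##
step 3: .#.####.###
step 4: #.####.####
step 5: .####.#####
position 11 holds #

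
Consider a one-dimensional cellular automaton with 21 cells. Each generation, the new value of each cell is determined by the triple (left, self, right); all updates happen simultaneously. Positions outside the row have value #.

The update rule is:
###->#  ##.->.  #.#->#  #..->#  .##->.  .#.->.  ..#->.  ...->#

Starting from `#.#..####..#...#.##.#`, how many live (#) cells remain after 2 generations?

.#.#..##.#..##..#..#.
#.#.#...#.#...#..#..#
count of #: 8

8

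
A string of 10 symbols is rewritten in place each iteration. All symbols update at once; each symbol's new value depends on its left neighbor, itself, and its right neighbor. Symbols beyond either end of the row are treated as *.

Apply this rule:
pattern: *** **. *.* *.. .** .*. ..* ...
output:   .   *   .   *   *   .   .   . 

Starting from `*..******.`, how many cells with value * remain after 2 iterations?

**.*....*.
.*..*.....
count of *: 2

2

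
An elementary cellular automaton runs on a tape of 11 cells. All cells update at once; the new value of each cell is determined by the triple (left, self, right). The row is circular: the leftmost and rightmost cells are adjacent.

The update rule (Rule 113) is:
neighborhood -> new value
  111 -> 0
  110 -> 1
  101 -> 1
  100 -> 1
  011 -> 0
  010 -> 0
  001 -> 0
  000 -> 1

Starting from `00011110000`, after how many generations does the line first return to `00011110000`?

generation 1: 11000011111
generation 2: 01111000000
generation 3: 00001111111
generation 4: 11100000001
generation 5: 00111111100
generation 6: 10000000111
generation 7: 11111110000
generation 8: 00000011110
generation 9: 11111000011
generation 10: 00001111000
generation 11: 11100001111
generation 12: 00111100000
generation 13: 10000111111
generation 14: 11110000000
generation 15: 00011111110
generation 16: 11000000011
generation 17: 01111111000
generation 18: 00000001111
generation 19: 11111100001
generation 20: 00000111100
generation 21: 11110000111
generation 22: 00011110000

22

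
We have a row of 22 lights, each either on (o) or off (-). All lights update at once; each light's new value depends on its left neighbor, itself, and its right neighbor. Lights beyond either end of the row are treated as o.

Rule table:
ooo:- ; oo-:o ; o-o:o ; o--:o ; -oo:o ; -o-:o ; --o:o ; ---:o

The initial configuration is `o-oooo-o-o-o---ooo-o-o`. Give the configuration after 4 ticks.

ooo--ooooooooooo-ooooo
--oooo---------ooo----
ooo--ooooooooooo-ooooo  (repeats tick 1; period 2)
tick 4: --oooo---------ooo----

--oooo---------ooo----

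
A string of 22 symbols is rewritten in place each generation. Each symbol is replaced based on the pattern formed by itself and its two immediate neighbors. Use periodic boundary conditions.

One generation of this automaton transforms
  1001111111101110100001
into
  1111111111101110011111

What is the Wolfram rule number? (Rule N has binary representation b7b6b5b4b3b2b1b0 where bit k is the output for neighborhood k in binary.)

219

position 4: 111 → 1  (bit 7 = 1)
position 0: 110 → 1  (bit 6 = 1)
position 11: 101 → 0  (bit 5 = 0)
position 1: 100 → 1  (bit 4 = 1)
position 3: 011 → 1  (bit 3 = 1)
position 16: 010 → 0  (bit 2 = 0)
position 2: 001 → 1  (bit 1 = 1)
position 18: 000 → 1  (bit 0 = 1)
bits b7..b0 = 11011011 = 219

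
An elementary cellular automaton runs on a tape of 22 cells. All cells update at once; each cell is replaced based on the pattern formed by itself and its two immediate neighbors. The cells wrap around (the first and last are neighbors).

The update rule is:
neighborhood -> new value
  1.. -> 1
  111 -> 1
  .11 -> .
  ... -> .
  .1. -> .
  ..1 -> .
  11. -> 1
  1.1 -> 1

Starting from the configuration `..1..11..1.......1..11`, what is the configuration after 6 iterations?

.1..11..1..11..1......

1..1..11..1.......1..1
11..1..11..1.......1..
.11..1..11..1.......1.
..11..1..11..1.......1
1..11..1..11..1.......
.1..11..1..11..1......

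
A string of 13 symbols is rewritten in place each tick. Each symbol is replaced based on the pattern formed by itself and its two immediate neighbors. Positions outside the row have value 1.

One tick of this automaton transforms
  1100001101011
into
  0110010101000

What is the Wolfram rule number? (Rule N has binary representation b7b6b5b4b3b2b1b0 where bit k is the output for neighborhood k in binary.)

86

position 0: 111 → 0  (bit 7 = 0)
position 1: 110 → 1  (bit 6 = 1)
position 8: 101 → 0  (bit 5 = 0)
position 2: 100 → 1  (bit 4 = 1)
position 6: 011 → 0  (bit 3 = 0)
position 9: 010 → 1  (bit 2 = 1)
position 5: 001 → 1  (bit 1 = 1)
position 3: 000 → 0  (bit 0 = 0)
bits b7..b0 = 01010110 = 86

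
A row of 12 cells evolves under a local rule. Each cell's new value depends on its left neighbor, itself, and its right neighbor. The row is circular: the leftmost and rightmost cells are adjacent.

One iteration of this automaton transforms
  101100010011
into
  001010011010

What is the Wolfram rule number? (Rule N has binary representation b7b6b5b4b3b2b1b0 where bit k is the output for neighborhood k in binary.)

28

position 11: 111 → 0  (bit 7 = 0)
position 0: 110 → 0  (bit 6 = 0)
position 1: 101 → 0  (bit 5 = 0)
position 4: 100 → 1  (bit 4 = 1)
position 2: 011 → 1  (bit 3 = 1)
position 7: 010 → 1  (bit 2 = 1)
position 6: 001 → 0  (bit 1 = 0)
position 5: 000 → 0  (bit 0 = 0)
bits b7..b0 = 00011100 = 28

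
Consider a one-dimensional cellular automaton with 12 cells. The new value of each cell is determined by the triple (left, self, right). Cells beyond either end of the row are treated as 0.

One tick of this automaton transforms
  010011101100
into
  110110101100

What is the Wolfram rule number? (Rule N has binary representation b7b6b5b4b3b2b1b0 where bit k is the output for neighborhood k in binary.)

78

position 5: 111 → 0  (bit 7 = 0)
position 6: 110 → 1  (bit 6 = 1)
position 7: 101 → 0  (bit 5 = 0)
position 2: 100 → 0  (bit 4 = 0)
position 4: 011 → 1  (bit 3 = 1)
position 1: 010 → 1  (bit 2 = 1)
position 0: 001 → 1  (bit 1 = 1)
position 11: 000 → 0  (bit 0 = 0)
bits b7..b0 = 01001110 = 78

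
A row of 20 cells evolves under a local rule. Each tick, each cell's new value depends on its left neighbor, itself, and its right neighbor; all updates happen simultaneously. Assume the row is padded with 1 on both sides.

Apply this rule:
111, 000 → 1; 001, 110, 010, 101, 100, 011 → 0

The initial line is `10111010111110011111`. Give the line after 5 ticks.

tick 1: 00010000011100001111
tick 2: 01000111001001100111
tick 3: 00010010000000000011
tick 4: 01000000111111111001
tick 5: 00011110011111110000

00011110011111110000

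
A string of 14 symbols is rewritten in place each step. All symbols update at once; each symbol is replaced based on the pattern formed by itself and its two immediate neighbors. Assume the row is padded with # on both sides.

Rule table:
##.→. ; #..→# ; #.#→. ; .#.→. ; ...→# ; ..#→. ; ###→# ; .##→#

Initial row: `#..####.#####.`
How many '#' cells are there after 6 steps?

.#.###..####..
...##.#.###.#.
##.#....##....
#...###.#.###.
.##.##....##..
.#..#.###.#.#.
count of #: 7

7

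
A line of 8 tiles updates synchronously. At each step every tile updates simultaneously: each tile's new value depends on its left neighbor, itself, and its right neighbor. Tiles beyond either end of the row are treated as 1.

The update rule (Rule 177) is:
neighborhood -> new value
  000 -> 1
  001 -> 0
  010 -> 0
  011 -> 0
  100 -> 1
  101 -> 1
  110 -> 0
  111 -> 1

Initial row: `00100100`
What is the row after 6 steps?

01010100

step 1: 10010010
step 2: 01001001
step 3: 10100100
step 4: 01010010
step 5: 10101001
step 6: 01010100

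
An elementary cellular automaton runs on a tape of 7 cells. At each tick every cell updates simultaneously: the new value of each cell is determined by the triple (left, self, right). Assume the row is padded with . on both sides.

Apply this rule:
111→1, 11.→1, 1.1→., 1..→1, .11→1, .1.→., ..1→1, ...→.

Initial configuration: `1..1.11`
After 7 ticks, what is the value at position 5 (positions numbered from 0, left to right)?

.11..11
1111111
1111111  (fixed point — unchanged through tick 7)
position 5 holds 1

1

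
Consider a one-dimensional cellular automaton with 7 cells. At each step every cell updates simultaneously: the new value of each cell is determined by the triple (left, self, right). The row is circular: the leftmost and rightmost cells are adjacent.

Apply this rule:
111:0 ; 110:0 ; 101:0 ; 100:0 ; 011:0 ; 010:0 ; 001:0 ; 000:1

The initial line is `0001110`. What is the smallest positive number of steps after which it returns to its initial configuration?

2

1100000
0001110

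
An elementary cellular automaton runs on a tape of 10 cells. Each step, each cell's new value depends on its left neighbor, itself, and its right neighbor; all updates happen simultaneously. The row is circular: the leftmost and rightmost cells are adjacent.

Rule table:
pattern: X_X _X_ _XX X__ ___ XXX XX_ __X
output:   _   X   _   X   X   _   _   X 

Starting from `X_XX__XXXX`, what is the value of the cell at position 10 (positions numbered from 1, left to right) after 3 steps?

____XX____
XXXX__XXXX
____XX____
position 10 holds _

_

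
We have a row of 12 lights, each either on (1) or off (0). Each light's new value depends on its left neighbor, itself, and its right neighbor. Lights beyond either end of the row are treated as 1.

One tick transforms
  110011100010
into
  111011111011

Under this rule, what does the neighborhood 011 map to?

At position 4 the neighborhood is 011; the next row has 1 there.

1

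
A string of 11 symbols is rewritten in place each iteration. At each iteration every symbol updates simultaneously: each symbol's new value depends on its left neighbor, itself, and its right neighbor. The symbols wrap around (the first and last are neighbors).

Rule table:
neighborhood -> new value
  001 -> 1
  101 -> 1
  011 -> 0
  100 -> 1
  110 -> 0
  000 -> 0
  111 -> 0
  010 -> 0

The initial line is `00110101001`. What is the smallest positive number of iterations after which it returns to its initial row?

iteration 1: 11001010110
iteration 2: 00110101001

2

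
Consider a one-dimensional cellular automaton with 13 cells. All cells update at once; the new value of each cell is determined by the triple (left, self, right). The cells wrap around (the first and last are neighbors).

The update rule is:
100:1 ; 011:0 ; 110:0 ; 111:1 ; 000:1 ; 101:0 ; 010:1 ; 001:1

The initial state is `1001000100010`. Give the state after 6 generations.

1100011000111

1111111111110
0111111111100
1011111111011
0001111110001
1110111101111
1100011000111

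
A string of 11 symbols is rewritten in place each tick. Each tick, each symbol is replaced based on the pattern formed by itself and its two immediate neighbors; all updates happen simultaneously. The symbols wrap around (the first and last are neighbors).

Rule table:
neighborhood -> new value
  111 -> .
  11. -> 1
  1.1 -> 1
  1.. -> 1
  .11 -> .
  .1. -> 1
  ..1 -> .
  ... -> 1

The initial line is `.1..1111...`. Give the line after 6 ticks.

11....11..1

.11....1111
1.1111....1
11...1111..
.111....11.
...1111..11
11....11..1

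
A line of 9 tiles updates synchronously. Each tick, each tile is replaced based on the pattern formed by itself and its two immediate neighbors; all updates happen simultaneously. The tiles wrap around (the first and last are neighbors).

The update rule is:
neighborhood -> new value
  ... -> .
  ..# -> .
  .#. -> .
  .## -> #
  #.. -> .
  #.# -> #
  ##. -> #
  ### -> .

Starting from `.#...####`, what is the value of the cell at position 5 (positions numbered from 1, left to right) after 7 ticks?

#....#..#
#.......#
#.......#  (fixed point — unchanged through tick 7)
position 5 holds .

.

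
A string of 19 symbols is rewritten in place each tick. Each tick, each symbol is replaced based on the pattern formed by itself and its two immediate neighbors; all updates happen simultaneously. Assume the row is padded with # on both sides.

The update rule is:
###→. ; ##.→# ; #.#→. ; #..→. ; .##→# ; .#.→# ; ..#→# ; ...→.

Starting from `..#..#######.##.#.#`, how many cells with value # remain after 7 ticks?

tick 1: .##.##.....#.##.#.#
tick 2: .##.##....##.##.#.#
tick 3: .##.##...###.##.#.#
tick 4: .##.##..##.#.##.#.#
tick 5: .##.##.###.#.##.#.#
tick 6: .##.##.#.#.#.##.#.#
tick 7: .##.##.#.#.#.##.#.#
count of #: 11

11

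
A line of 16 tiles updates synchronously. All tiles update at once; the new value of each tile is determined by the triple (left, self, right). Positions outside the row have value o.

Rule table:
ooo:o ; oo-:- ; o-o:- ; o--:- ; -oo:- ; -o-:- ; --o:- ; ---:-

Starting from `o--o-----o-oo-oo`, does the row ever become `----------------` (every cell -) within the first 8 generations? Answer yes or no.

yes

---------------o
----------------
all cells are - at generation 2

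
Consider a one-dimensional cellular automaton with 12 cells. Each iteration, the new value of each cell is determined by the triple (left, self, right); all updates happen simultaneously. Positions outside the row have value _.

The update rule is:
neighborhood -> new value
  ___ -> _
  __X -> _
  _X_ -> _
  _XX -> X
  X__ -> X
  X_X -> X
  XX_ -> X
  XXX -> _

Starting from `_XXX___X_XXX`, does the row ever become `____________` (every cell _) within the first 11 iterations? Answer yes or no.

no

_X_XX___XX_X
__XXXX__XXX_
__X__XX_X_XX
___X_XXX_XXX
____XX_XXX_X
____XXXX_XX_
____X__XXXXX
_____X_X___X
______X_X___
_______X_X__
________X_X_
iteration 11 is ________X_X_, still not uniform _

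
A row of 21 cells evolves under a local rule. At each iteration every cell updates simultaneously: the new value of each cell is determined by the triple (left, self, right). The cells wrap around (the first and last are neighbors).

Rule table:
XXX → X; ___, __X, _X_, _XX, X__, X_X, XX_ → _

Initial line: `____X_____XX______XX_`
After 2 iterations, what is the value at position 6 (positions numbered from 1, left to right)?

_

_____________________
_____________________
position 6 holds _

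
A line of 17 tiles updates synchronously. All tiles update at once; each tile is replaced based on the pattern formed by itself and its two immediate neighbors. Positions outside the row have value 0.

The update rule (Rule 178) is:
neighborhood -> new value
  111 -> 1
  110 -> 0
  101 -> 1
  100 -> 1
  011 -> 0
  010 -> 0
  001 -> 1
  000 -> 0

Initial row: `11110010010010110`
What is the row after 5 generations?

01101101101101001

01101101101101001
10010010010010110
01101101101101001  (repeats generation 1; period 2)
generation 5: 01101101101101001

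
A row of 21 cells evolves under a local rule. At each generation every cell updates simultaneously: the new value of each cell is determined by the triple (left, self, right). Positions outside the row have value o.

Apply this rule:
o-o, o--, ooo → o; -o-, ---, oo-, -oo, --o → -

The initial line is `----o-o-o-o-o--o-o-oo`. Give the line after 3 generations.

o-o----o-o-o-o-o--o-o

generation 1: o----o-o-o-o-o--o-o-o
generation 2: -o----o-o-o-o-o--o-o-
generation 3: o-o----o-o-o-o-o--o-o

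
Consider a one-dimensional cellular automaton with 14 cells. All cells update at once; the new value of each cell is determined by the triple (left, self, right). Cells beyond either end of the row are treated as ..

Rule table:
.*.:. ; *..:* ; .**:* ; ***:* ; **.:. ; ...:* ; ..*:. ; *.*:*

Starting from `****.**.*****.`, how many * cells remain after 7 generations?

9

***.**.*****.*
**.**.*****.*.
*.**.*****.*.*
.**.*****.*.*.
.*.*****.*.*.*
..*****.*.*.*.
*.****.*.*.*.*
count of *: 9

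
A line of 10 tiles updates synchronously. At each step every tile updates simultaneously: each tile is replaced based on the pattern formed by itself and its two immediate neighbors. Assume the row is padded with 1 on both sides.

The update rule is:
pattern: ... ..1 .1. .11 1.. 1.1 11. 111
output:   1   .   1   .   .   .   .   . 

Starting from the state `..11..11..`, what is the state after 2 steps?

.11111111.

..........
.11111111.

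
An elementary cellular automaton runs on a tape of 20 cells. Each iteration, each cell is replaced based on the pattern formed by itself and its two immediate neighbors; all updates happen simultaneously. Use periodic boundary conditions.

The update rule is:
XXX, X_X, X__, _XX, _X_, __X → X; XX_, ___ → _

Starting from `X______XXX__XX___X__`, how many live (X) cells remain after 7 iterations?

XX____XXX_XXX_X_XXXX
X_X__XXX_XXX_XXXXXXX
_XXXXXX_XXX_XXXXXXXX
XXXXXX_XXX_XXXXXXXX_
XXXXX_XXX_XXXXXXXX_X
XXXX_XXX_XXXXXXXX_XX
XXX_XXX_XXXXXXXX_XXX
count of X: 17

17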